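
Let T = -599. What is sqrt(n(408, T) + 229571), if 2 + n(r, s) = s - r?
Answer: sqrt(228562) ≈ 478.08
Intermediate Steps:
n(r, s) = -2 + s - r (n(r, s) = -2 + (s - r) = -2 + s - r)
sqrt(n(408, T) + 229571) = sqrt((-2 - 599 - 1*408) + 229571) = sqrt((-2 - 599 - 408) + 229571) = sqrt(-1009 + 229571) = sqrt(228562)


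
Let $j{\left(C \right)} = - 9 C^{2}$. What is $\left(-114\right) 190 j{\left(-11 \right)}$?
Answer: $23587740$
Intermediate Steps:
$\left(-114\right) 190 j{\left(-11 \right)} = \left(-114\right) 190 \left(- 9 \left(-11\right)^{2}\right) = - 21660 \left(\left(-9\right) 121\right) = \left(-21660\right) \left(-1089\right) = 23587740$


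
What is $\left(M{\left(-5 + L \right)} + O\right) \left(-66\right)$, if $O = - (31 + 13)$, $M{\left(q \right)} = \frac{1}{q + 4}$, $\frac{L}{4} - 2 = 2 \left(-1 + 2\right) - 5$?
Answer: $\frac{14586}{5} \approx 2917.2$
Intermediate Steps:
$L = -4$ ($L = 8 + 4 \left(2 \left(-1 + 2\right) - 5\right) = 8 + 4 \left(2 \cdot 1 - 5\right) = 8 + 4 \left(2 - 5\right) = 8 + 4 \left(-3\right) = 8 - 12 = -4$)
$M{\left(q \right)} = \frac{1}{4 + q}$
$O = -44$ ($O = \left(-1\right) 44 = -44$)
$\left(M{\left(-5 + L \right)} + O\right) \left(-66\right) = \left(\frac{1}{4 - 9} - 44\right) \left(-66\right) = \left(\frac{1}{-5} - 44\right) \left(-66\right) = \left(- \frac{1}{5} - 44\right) \left(-66\right) = \left(- \frac{221}{5}\right) \left(-66\right) = \frac{14586}{5}$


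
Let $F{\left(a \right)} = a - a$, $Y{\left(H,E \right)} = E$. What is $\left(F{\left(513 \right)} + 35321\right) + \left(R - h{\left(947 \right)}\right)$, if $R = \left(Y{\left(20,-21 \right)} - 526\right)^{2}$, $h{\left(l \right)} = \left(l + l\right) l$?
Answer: $-1459088$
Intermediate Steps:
$h{\left(l \right)} = 2 l^{2}$ ($h{\left(l \right)} = 2 l l = 2 l^{2}$)
$F{\left(a \right)} = 0$
$R = 299209$ ($R = \left(-21 - 526\right)^{2} = \left(-547\right)^{2} = 299209$)
$\left(F{\left(513 \right)} + 35321\right) + \left(R - h{\left(947 \right)}\right) = \left(0 + 35321\right) + \left(299209 - 2 \cdot 947^{2}\right) = 35321 + \left(299209 - 2 \cdot 896809\right) = 35321 + \left(299209 - 1793618\right) = 35321 - 1494409 = -1459088$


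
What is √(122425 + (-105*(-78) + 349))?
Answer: 2*√32741 ≈ 361.89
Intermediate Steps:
√(122425 + (-105*(-78) + 349)) = √(122425 + (8190 + 349)) = √(122425 + 8539) = √130964 = 2*√32741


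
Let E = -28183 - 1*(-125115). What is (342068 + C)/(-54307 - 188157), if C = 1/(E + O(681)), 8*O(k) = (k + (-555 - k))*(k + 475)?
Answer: -5724336947/4057513808 ≈ -1.4108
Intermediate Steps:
O(k) = -263625/8 - 555*k/8 (O(k) = ((k + (-555 - k))*(k + 475))/8 = (-555*(475 + k))/8 = (-263625 - 555*k)/8 = -263625/8 - 555*k/8)
E = 96932 (E = -28183 + 125115 = 96932)
C = 2/33469 (C = 1/(96932 + (-263625/8 - 555/8*681)) = 1/(96932 + (-263625/8 - 377955/8)) = 1/(96932 - 160395/2) = 1/(33469/2) = 2/33469 ≈ 5.9757e-5)
(342068 + C)/(-54307 - 188157) = (342068 + 2/33469)/(-54307 - 188157) = (11448673894/33469)/(-242464) = (11448673894/33469)*(-1/242464) = -5724336947/4057513808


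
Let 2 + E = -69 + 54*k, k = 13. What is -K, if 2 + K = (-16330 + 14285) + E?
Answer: 1416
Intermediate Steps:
E = 631 (E = -2 + (-69 + 54*13) = -2 + (-69 + 702) = -2 + 633 = 631)
K = -1416 (K = -2 + ((-16330 + 14285) + 631) = -2 + (-2045 + 631) = -2 - 1414 = -1416)
-K = -1*(-1416) = 1416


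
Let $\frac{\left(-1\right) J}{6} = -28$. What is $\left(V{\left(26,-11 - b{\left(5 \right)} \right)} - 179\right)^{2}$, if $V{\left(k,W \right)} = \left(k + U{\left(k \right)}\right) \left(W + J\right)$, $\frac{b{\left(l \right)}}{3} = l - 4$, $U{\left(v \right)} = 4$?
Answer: $19722481$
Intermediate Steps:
$J = 168$ ($J = \left(-6\right) \left(-28\right) = 168$)
$b{\left(l \right)} = -12 + 3 l$ ($b{\left(l \right)} = 3 \left(l - 4\right) = 3 \left(-4 + l\right) = -12 + 3 l$)
$V{\left(k,W \right)} = \left(4 + k\right) \left(168 + W\right)$ ($V{\left(k,W \right)} = \left(k + 4\right) \left(W + 168\right) = \left(4 + k\right) \left(168 + W\right)$)
$\left(V{\left(26,-11 - b{\left(5 \right)} \right)} - 179\right)^{2} = \left(\left(672 + 4 \left(-11 - \left(-12 + 3 \cdot 5\right)\right) + 168 \cdot 26 + \left(-11 - \left(-12 + 3 \cdot 5\right)\right) 26\right) - 179\right)^{2} = \left(\left(672 + 4 \left(-11 - \left(-12 + 15\right)\right) + 4368 + \left(-11 - \left(-12 + 15\right)\right) 26\right) - 179\right)^{2} = \left(\left(672 + 4 \left(-11 - 3\right) + 4368 + \left(-11 - 3\right) 26\right) - 179\right)^{2} = \left(\left(672 + 4 \left(-14\right) + 4368 - 364\right) - 179\right)^{2} = \left(\left(672 - 56 + 4368 - 364\right) - 179\right)^{2} = \left(4620 - 179\right)^{2} = 4441^{2} = 19722481$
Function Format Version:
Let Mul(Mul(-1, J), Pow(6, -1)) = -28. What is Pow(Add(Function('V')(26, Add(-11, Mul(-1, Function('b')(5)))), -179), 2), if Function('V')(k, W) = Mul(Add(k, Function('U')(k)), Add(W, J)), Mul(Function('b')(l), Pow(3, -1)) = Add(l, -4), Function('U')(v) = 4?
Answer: 19722481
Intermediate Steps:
J = 168 (J = Mul(-6, -28) = 168)
Function('b')(l) = Add(-12, Mul(3, l)) (Function('b')(l) = Mul(3, Add(l, -4)) = Mul(3, Add(-4, l)) = Add(-12, Mul(3, l)))
Function('V')(k, W) = Mul(Add(4, k), Add(168, W)) (Function('V')(k, W) = Mul(Add(k, 4), Add(W, 168)) = Mul(Add(4, k), Add(168, W)))
Pow(Add(Function('V')(26, Add(-11, Mul(-1, Function('b')(5)))), -179), 2) = Pow(Add(Add(672, Mul(4, Add(-11, Mul(-1, Add(-12, Mul(3, 5))))), Mul(168, 26), Mul(Add(-11, Mul(-1, Add(-12, Mul(3, 5)))), 26)), -179), 2) = Pow(Add(Add(672, Mul(4, Add(-11, Mul(-1, Add(-12, 15)))), 4368, Mul(Add(-11, Mul(-1, Add(-12, 15))), 26)), -179), 2) = Pow(Add(Add(672, Mul(4, Add(-11, Mul(-1, 3))), 4368, Mul(Add(-11, Mul(-1, 3)), 26)), -179), 2) = Pow(Add(Add(672, Mul(4, Add(-11, -3)), 4368, Mul(Add(-11, -3), 26)), -179), 2) = Pow(Add(Add(672, Mul(4, -14), 4368, Mul(-14, 26)), -179), 2) = Pow(Add(Add(672, -56, 4368, -364), -179), 2) = Pow(Add(4620, -179), 2) = Pow(4441, 2) = 19722481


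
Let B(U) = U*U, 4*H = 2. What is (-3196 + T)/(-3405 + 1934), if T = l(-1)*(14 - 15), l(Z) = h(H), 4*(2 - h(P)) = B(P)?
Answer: 51167/23536 ≈ 2.1740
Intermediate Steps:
H = ½ (H = (¼)*2 = ½ ≈ 0.50000)
B(U) = U²
h(P) = 2 - P²/4
l(Z) = 31/16 (l(Z) = 2 - (½)²/4 = 2 - ¼*¼ = 2 - 1/16 = 31/16)
T = -31/16 (T = 31*(14 - 15)/16 = (31/16)*(-1) = -31/16 ≈ -1.9375)
(-3196 + T)/(-3405 + 1934) = (-3196 - 31/16)/(-3405 + 1934) = -51167/16/(-1471) = -51167/16*(-1/1471) = 51167/23536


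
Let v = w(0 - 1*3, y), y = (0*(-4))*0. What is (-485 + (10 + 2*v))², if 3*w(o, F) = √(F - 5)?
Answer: 2030605/9 - 1900*I*√5/3 ≈ 2.2562e+5 - 1416.2*I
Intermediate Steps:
y = 0 (y = 0*0 = 0)
w(o, F) = √(-5 + F)/3 (w(o, F) = √(F - 5)/3 = √(-5 + F)/3)
v = I*√5/3 (v = √(-5 + 0)/3 = √(-5)/3 = (I*√5)/3 = I*√5/3 ≈ 0.74536*I)
(-485 + (10 + 2*v))² = (-485 + (10 + 2*(I*√5/3)))² = (-485 + (10 + 2*I*√5/3))² = (-475 + 2*I*√5/3)²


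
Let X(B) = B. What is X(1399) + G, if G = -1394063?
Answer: -1392664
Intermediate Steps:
X(1399) + G = 1399 - 1394063 = -1392664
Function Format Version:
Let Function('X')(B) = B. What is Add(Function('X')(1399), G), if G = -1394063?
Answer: -1392664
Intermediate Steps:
Add(Function('X')(1399), G) = Add(1399, -1394063) = -1392664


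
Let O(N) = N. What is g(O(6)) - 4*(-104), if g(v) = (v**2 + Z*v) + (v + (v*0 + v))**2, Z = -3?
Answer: 578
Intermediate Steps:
g(v) = -3*v + 5*v**2 (g(v) = (v**2 - 3*v) + (v + (v*0 + v))**2 = (v**2 - 3*v) + (v + (0 + v))**2 = (v**2 - 3*v) + (v + v)**2 = (v**2 - 3*v) + (2*v)**2 = (v**2 - 3*v) + 4*v**2 = -3*v + 5*v**2)
g(O(6)) - 4*(-104) = 6*(-3 + 5*6) - 4*(-104) = 6*(-3 + 30) + 416 = 6*27 + 416 = 162 + 416 = 578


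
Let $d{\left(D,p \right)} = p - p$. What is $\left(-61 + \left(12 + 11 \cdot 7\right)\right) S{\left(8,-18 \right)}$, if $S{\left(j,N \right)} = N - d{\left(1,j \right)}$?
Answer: $-504$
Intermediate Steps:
$d{\left(D,p \right)} = 0$
$S{\left(j,N \right)} = N$ ($S{\left(j,N \right)} = N - 0 = N + 0 = N$)
$\left(-61 + \left(12 + 11 \cdot 7\right)\right) S{\left(8,-18 \right)} = \left(-61 + \left(12 + 11 \cdot 7\right)\right) \left(-18\right) = \left(-61 + \left(12 + 77\right)\right) \left(-18\right) = \left(-61 + 89\right) \left(-18\right) = 28 \left(-18\right) = -504$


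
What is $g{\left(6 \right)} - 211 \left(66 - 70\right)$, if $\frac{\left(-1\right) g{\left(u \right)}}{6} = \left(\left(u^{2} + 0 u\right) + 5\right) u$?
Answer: $-632$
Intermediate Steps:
$g{\left(u \right)} = - 6 u \left(5 + u^{2}\right)$ ($g{\left(u \right)} = - 6 \left(\left(u^{2} + 0 u\right) + 5\right) u = - 6 \left(\left(u^{2} + 0\right) + 5\right) u = - 6 \left(u^{2} + 5\right) u = - 6 \left(5 + u^{2}\right) u = - 6 u \left(5 + u^{2}\right)$)
$g{\left(6 \right)} - 211 \left(66 - 70\right) = \left(-6\right) 6 \left(5 + 6^{2}\right) - 211 \left(66 - 70\right) = \left(-6\right) 6 \left(5 + 36\right) - -844 = \left(-6\right) 6 \cdot 41 + 844 = -1476 + 844 = -632$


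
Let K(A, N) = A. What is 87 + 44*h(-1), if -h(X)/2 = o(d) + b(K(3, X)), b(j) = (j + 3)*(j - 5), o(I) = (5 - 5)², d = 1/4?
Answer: 1143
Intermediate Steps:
d = ¼ ≈ 0.25000
o(I) = 0 (o(I) = 0² = 0)
b(j) = (-5 + j)*(3 + j) (b(j) = (3 + j)*(-5 + j) = (-5 + j)*(3 + j))
h(X) = 24 (h(X) = -2*(0 + (-15 + 3² - 2*3)) = -2*(0 + (-15 + 9 - 6)) = -2*(0 - 12) = -2*(-12) = 24)
87 + 44*h(-1) = 87 + 44*24 = 87 + 1056 = 1143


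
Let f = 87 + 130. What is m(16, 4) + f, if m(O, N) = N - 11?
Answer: 210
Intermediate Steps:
m(O, N) = -11 + N
f = 217
m(16, 4) + f = (-11 + 4) + 217 = -7 + 217 = 210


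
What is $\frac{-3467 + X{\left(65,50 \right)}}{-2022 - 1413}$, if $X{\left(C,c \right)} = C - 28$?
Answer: $\frac{686}{687} \approx 0.99854$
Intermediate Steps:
$X{\left(C,c \right)} = -28 + C$
$\frac{-3467 + X{\left(65,50 \right)}}{-2022 - 1413} = \frac{-3467 + \left(-28 + 65\right)}{-2022 - 1413} = \frac{-3467 + 37}{-3435} = \left(-3430\right) \left(- \frac{1}{3435}\right) = \frac{686}{687}$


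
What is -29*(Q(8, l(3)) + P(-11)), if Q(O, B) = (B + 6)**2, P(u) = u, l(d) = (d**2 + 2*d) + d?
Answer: -16385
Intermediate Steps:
l(d) = d**2 + 3*d
Q(O, B) = (6 + B)**2
-29*(Q(8, l(3)) + P(-11)) = -29*((6 + 3*(3 + 3))**2 - 11) = -29*((6 + 3*6)**2 - 11) = -29*((6 + 18)**2 - 11) = -29*(24**2 - 11) = -29*(576 - 11) = -29*565 = -16385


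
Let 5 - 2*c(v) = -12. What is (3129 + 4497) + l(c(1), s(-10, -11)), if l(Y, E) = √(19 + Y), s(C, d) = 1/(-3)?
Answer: 7626 + √110/2 ≈ 7631.2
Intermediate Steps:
c(v) = 17/2 (c(v) = 5/2 - ½*(-12) = 5/2 + 6 = 17/2)
s(C, d) = -⅓
(3129 + 4497) + l(c(1), s(-10, -11)) = (3129 + 4497) + √(19 + 17/2) = 7626 + √(55/2) = 7626 + √110/2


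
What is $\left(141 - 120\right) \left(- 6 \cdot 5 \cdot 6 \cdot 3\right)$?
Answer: $-11340$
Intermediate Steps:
$\left(141 - 120\right) \left(- 6 \cdot 5 \cdot 6 \cdot 3\right) = 21 \left(- 6 \cdot 30 \cdot 3\right) = 21 \left(\left(-6\right) 90\right) = 21 \left(-540\right) = -11340$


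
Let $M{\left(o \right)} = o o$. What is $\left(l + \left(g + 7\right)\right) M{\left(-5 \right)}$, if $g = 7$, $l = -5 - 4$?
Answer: $125$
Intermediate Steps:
$M{\left(o \right)} = o^{2}$
$l = -9$ ($l = -5 - 4 = -9$)
$\left(l + \left(g + 7\right)\right) M{\left(-5 \right)} = \left(-9 + \left(7 + 7\right)\right) \left(-5\right)^{2} = \left(-9 + 14\right) 25 = 5 \cdot 25 = 125$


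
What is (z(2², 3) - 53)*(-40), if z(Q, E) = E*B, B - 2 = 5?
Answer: 1280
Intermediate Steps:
B = 7 (B = 2 + 5 = 7)
z(Q, E) = 7*E (z(Q, E) = E*7 = 7*E)
(z(2², 3) - 53)*(-40) = (7*3 - 53)*(-40) = (21 - 53)*(-40) = -32*(-40) = 1280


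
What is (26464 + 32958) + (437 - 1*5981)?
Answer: 53878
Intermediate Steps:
(26464 + 32958) + (437 - 1*5981) = 59422 + (437 - 5981) = 59422 - 5544 = 53878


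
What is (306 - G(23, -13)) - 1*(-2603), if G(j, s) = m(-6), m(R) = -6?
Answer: 2915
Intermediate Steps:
G(j, s) = -6
(306 - G(23, -13)) - 1*(-2603) = (306 - 1*(-6)) - 1*(-2603) = (306 + 6) + 2603 = 312 + 2603 = 2915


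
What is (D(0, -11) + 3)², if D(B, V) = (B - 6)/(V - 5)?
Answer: 729/64 ≈ 11.391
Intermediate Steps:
D(B, V) = (-6 + B)/(-5 + V)
(D(0, -11) + 3)² = ((-6 + 0)/(-5 - 11) + 3)² = (-6/(-16) + 3)² = (-1/16*(-6) + 3)² = (3/8 + 3)² = (27/8)² = 729/64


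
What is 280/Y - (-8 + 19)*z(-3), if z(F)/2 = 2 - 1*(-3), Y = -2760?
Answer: -7597/69 ≈ -110.10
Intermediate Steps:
z(F) = 10 (z(F) = 2*(2 - 1*(-3)) = 2*(2 + 3) = 2*5 = 10)
280/Y - (-8 + 19)*z(-3) = 280/(-2760) - (-8 + 19)*10 = 280*(-1/2760) - 11*10 = -7/69 - 1*110 = -7/69 - 110 = -7597/69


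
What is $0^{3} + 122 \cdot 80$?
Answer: $9760$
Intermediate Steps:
$0^{3} + 122 \cdot 80 = 0 + 9760 = 9760$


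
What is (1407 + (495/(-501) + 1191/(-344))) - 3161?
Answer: -101019449/57448 ≈ -1758.4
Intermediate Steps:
(1407 + (495/(-501) + 1191/(-344))) - 3161 = (1407 + (495*(-1/501) + 1191*(-1/344))) - 3161 = (1407 + (-165/167 - 1191/344)) - 3161 = (1407 - 255657/57448) - 3161 = 80573679/57448 - 3161 = -101019449/57448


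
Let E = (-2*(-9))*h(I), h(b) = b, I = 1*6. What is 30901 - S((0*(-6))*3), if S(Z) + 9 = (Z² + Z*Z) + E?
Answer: 30802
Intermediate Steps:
I = 6
E = 108 (E = -2*(-9)*6 = 18*6 = 108)
S(Z) = 99 + 2*Z² (S(Z) = -9 + ((Z² + Z*Z) + 108) = -9 + ((Z² + Z²) + 108) = -9 + (2*Z² + 108) = -9 + (108 + 2*Z²) = 99 + 2*Z²)
30901 - S((0*(-6))*3) = 30901 - (99 + 2*((0*(-6))*3)²) = 30901 - (99 + 2*(0*3)²) = 30901 - (99 + 2*0²) = 30901 - (99 + 2*0) = 30901 - (99 + 0) = 30901 - 1*99 = 30901 - 99 = 30802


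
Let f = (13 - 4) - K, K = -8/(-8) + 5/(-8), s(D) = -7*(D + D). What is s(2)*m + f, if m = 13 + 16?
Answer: -6427/8 ≈ -803.38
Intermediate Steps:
m = 29
s(D) = -14*D
K = 3/8 (K = -8*(-⅛) + 5*(-⅛) = 1 - 5/8 = 3/8 ≈ 0.37500)
f = 69/8 (f = (13 - 4) - 1*3/8 = 9 - 3/8 = 69/8 ≈ 8.6250)
s(2)*m + f = -14*2*29 + 69/8 = -28*29 + 69/8 = -812 + 69/8 = -6427/8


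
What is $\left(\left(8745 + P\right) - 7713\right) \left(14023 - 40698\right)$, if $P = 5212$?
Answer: $-166558700$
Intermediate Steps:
$\left(\left(8745 + P\right) - 7713\right) \left(14023 - 40698\right) = \left(\left(8745 + 5212\right) - 7713\right) \left(14023 - 40698\right) = \left(13957 - 7713\right) \left(-26675\right) = 6244 \left(-26675\right) = -166558700$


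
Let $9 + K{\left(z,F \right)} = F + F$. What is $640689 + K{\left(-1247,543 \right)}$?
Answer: $641766$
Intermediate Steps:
$K{\left(z,F \right)} = -9 + 2 F$ ($K{\left(z,F \right)} = -9 + \left(F + F\right) = -9 + 2 F$)
$640689 + K{\left(-1247,543 \right)} = 640689 + \left(-9 + 2 \cdot 543\right) = 640689 + \left(-9 + 1086\right) = 640689 + 1077 = 641766$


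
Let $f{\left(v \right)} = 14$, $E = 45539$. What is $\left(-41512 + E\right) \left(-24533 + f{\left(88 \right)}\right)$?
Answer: $-98738013$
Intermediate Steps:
$\left(-41512 + E\right) \left(-24533 + f{\left(88 \right)}\right) = \left(-41512 + 45539\right) \left(-24533 + 14\right) = 4027 \left(-24519\right) = -98738013$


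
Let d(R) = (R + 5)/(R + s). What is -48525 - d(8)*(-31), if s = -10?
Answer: -97453/2 ≈ -48727.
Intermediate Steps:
d(R) = (5 + R)/(-10 + R) (d(R) = (R + 5)/(R - 10) = (5 + R)/(-10 + R))
-48525 - d(8)*(-31) = -48525 - (5 + 8)/(-10 + 8)*(-31) = -48525 - 13/(-2)*(-31) = -48525 - (-½*13)*(-31) = -48525 - (-13)*(-31)/2 = -48525 - 1*403/2 = -48525 - 403/2 = -97453/2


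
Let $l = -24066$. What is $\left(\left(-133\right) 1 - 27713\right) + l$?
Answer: $-51912$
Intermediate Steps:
$\left(\left(-133\right) 1 - 27713\right) + l = \left(\left(-133\right) 1 - 27713\right) - 24066 = \left(-133 - 27713\right) - 24066 = -27846 - 24066 = -51912$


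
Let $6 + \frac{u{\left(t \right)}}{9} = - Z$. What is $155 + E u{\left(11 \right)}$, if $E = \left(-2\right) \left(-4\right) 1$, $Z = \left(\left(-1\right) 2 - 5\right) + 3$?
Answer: $11$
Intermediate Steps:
$Z = -4$ ($Z = \left(-2 - 5\right) + 3 = -7 + 3 = -4$)
$u{\left(t \right)} = -18$ ($u{\left(t \right)} = -54 + 9 \left(\left(-1\right) \left(-4\right)\right) = -54 + 9 \cdot 4 = -54 + 36 = -18$)
$E = 8$ ($E = 8 \cdot 1 = 8$)
$155 + E u{\left(11 \right)} = 155 + 8 \left(-18\right) = 155 - 144 = 11$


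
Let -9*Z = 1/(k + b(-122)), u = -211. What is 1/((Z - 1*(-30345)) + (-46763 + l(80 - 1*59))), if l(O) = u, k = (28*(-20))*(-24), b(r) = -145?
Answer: -119655/1989742996 ≈ -6.0136e-5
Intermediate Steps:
k = 13440 (k = -560*(-24) = 13440)
l(O) = -211
Z = -1/119655 (Z = -1/(9*(13440 - 145)) = -⅑/13295 = -⅑*1/13295 = -1/119655 ≈ -8.3574e-6)
1/((Z - 1*(-30345)) + (-46763 + l(80 - 1*59))) = 1/((-1/119655 - 1*(-30345)) + (-46763 - 211)) = 1/((-1/119655 + 30345) - 46974) = 1/(3630930974/119655 - 46974) = 1/(-1989742996/119655) = -119655/1989742996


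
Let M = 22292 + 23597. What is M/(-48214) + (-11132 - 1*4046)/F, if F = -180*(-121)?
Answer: -216406814/131262615 ≈ -1.6487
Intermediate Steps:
M = 45889
F = 21780
M/(-48214) + (-11132 - 1*4046)/F = 45889/(-48214) + (-11132 - 1*4046)/21780 = 45889*(-1/48214) + (-11132 - 4046)*(1/21780) = -45889/48214 - 15178*1/21780 = -45889/48214 - 7589/10890 = -216406814/131262615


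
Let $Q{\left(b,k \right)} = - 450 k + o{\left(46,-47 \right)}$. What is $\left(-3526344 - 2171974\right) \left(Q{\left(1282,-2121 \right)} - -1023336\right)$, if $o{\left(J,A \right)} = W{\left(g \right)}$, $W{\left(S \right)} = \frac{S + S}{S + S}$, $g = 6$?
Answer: $-11270059262266$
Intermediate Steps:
$W{\left(S \right)} = 1$ ($W{\left(S \right)} = \frac{2 S}{2 S} = 2 S \frac{1}{2 S} = 1$)
$o{\left(J,A \right)} = 1$
$Q{\left(b,k \right)} = 1 - 450 k$ ($Q{\left(b,k \right)} = - 450 k + 1 = 1 - 450 k$)
$\left(-3526344 - 2171974\right) \left(Q{\left(1282,-2121 \right)} - -1023336\right) = \left(-3526344 - 2171974\right) \left(\left(1 - -954450\right) - -1023336\right) = - 5698318 \left(\left(1 + 954450\right) + \left(-24 + 1023360\right)\right) = - 5698318 \left(954451 + 1023336\right) = \left(-5698318\right) 1977787 = -11270059262266$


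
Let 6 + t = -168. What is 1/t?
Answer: -1/174 ≈ -0.0057471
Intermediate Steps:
t = -174 (t = -6 - 168 = -174)
1/t = 1/(-174) = -1/174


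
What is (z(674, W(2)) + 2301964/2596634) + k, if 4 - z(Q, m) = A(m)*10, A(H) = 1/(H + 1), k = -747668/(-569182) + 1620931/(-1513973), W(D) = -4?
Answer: 14202171344007874771/1678190623426072893 ≈ 8.4628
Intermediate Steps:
k = 104672208261/430863090043 (k = -747668*(-1/569182) + 1620931*(-1/1513973) = 373834/284591 - 1620931/1513973 = 104672208261/430863090043 ≈ 0.24294)
A(H) = 1/(1 + H)
z(Q, m) = 4 - 10/(1 + m)
(z(674, W(2)) + 2301964/2596634) + k = (2*(-3 + 2*(-4))/(1 - 4) + 2301964/2596634) + 104672208261/430863090043 = (2*(-3 - 8)/(-3) + 2301964*(1/2596634)) + 104672208261/430863090043 = (2*(-⅓)*(-11) + 1150982/1298317) + 104672208261/430863090043 = (22/3 + 1150982/1298317) + 104672208261/430863090043 = 32015920/3894951 + 104672208261/430863090043 = 14202171344007874771/1678190623426072893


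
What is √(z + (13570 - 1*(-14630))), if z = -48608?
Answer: 2*I*√5102 ≈ 142.86*I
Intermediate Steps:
√(z + (13570 - 1*(-14630))) = √(-48608 + (13570 - 1*(-14630))) = √(-48608 + (13570 + 14630)) = √(-48608 + 28200) = √(-20408) = 2*I*√5102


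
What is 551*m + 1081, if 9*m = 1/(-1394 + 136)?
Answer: 12238531/11322 ≈ 1081.0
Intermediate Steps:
m = -1/11322 (m = 1/(9*(-1394 + 136)) = (⅑)/(-1258) = (⅑)*(-1/1258) = -1/11322 ≈ -8.8324e-5)
551*m + 1081 = 551*(-1/11322) + 1081 = -551/11322 + 1081 = 12238531/11322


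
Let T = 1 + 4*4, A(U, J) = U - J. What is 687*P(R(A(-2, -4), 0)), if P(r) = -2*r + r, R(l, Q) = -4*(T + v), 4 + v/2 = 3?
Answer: 41220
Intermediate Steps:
v = -2 (v = -8 + 2*3 = -8 + 6 = -2)
T = 17 (T = 1 + 16 = 17)
R(l, Q) = -60 (R(l, Q) = -4*(17 - 2) = -4*15 = -60)
P(r) = -r
687*P(R(A(-2, -4), 0)) = 687*(-1*(-60)) = 687*60 = 41220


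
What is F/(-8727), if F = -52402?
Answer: 52402/8727 ≈ 6.0046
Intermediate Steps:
F/(-8727) = -52402/(-8727) = -52402*(-1/8727) = 52402/8727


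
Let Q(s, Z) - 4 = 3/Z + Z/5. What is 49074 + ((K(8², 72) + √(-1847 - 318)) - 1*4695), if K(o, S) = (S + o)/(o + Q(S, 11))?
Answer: 2529713/57 + I*√2165 ≈ 44381.0 + 46.53*I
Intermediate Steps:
Q(s, Z) = 4 + 3/Z + Z/5 (Q(s, Z) = 4 + (3/Z + Z/5) = 4 + 3/Z + Z/5)
K(o, S) = (S + o)/(356/55 + o) (K(o, S) = (S + o)/(o + (4 + 3/11 + (⅕)*11)) = (S + o)/(o + (4 + 3*(1/11) + 11/5)) = (S + o)/(o + (4 + 3/11 + 11/5)) = (S + o)/(o + 356/55) = (S + o)/(356/55 + o))
49074 + ((K(8², 72) + √(-1847 - 318)) - 1*4695) = 49074 + ((55*(72 + 8²)/(356 + 55*8²) + √(-1847 - 318)) - 1*4695) = 49074 + ((55*(72 + 64)/(356 + 55*64) + √(-2165)) - 4695) = 49074 + ((55*136/(356 + 3520) + I*√2165) - 4695) = 49074 + ((55*136/3876 + I*√2165) - 4695) = 49074 + ((55*(1/3876)*136 + I*√2165) - 4695) = 49074 + ((110/57 + I*√2165) - 4695) = 49074 + (-267505/57 + I*√2165) = 2529713/57 + I*√2165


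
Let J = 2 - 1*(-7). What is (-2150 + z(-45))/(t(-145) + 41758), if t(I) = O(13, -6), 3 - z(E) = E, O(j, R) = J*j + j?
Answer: -1051/20944 ≈ -0.050181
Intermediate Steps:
J = 9 (J = 2 + 7 = 9)
O(j, R) = 10*j (O(j, R) = 9*j + j = 10*j)
z(E) = 3 - E
t(I) = 130 (t(I) = 10*13 = 130)
(-2150 + z(-45))/(t(-145) + 41758) = (-2150 + (3 - 1*(-45)))/(130 + 41758) = (-2150 + (3 + 45))/41888 = (-2150 + 48)*(1/41888) = -2102*1/41888 = -1051/20944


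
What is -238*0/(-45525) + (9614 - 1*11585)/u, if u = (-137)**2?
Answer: -1971/18769 ≈ -0.10501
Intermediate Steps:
u = 18769
-238*0/(-45525) + (9614 - 1*11585)/u = -238*0/(-45525) + (9614 - 1*11585)/18769 = 0*(-1/45525) + (9614 - 11585)*(1/18769) = 0 - 1971*1/18769 = 0 - 1971/18769 = -1971/18769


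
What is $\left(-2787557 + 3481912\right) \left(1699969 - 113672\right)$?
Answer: $1101453253435$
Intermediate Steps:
$\left(-2787557 + 3481912\right) \left(1699969 - 113672\right) = 694355 \cdot 1586297 = 1101453253435$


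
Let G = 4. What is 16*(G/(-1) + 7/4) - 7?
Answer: -43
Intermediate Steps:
16*(G/(-1) + 7/4) - 7 = 16*(4/(-1) + 7/4) - 7 = 16*(4*(-1) + 7*(1/4)) - 7 = 16*(-4 + 7/4) - 7 = 16*(-9/4) - 7 = -36 - 7 = -43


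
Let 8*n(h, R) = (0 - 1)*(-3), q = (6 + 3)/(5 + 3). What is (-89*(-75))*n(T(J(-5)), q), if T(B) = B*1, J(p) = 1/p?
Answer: 20025/8 ≈ 2503.1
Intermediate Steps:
q = 9/8 ≈ 1.1250
T(B) = B
n(h, R) = 3/8 (n(h, R) = ((0 - 1)*(-3))/8 = (-1*(-3))/8 = (⅛)*3 = 3/8)
(-89*(-75))*n(T(J(-5)), q) = -89*(-75)*(3/8) = 6675*(3/8) = 20025/8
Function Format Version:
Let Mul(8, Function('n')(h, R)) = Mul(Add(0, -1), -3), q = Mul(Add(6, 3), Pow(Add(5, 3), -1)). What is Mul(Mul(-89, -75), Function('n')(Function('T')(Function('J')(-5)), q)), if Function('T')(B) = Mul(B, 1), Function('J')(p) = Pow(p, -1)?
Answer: Rational(20025, 8) ≈ 2503.1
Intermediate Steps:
q = Rational(9, 8) (q = Mul(9, Pow(8, -1)) = Mul(9, Rational(1, 8)) = Rational(9, 8) ≈ 1.1250)
Function('T')(B) = B
Function('n')(h, R) = Rational(3, 8) (Function('n')(h, R) = Mul(Rational(1, 8), Mul(Add(0, -1), -3)) = Mul(Rational(1, 8), Mul(-1, -3)) = Mul(Rational(1, 8), 3) = Rational(3, 8))
Mul(Mul(-89, -75), Function('n')(Function('T')(Function('J')(-5)), q)) = Mul(Mul(-89, -75), Rational(3, 8)) = Mul(6675, Rational(3, 8)) = Rational(20025, 8)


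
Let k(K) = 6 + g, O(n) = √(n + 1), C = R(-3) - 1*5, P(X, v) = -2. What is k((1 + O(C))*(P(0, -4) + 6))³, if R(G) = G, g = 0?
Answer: 216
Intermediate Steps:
C = -8 (C = -3 - 1*5 = -3 - 5 = -8)
O(n) = √(1 + n)
k(K) = 6 (k(K) = 6 + 0 = 6)
k((1 + O(C))*(P(0, -4) + 6))³ = 6³ = 216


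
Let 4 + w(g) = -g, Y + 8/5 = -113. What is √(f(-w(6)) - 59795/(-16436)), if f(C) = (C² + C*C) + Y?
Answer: √150330785115/41090 ≈ 9.4360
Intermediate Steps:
Y = -573/5 (Y = -8/5 - 113 = -573/5 ≈ -114.60)
w(g) = -4 - g
f(C) = -573/5 + 2*C² (f(C) = (C² + C*C) - 573/5 = (C² + C²) - 573/5 = 2*C² - 573/5 = -573/5 + 2*C²)
√(f(-w(6)) - 59795/(-16436)) = √((-573/5 + 2*(-(-4 - 1*6))²) - 59795/(-16436)) = √((-573/5 + 2*(-(-4 - 6))²) - 59795*(-1/16436)) = √((-573/5 + 2*(-1*(-10))²) + 59795/16436) = √((-573/5 + 2*10²) + 59795/16436) = √((-573/5 + 2*100) + 59795/16436) = √((-573/5 + 200) + 59795/16436) = √(427/5 + 59795/16436) = √(7317147/82180) = √150330785115/41090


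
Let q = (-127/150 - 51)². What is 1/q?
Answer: 22500/60481729 ≈ 0.00037201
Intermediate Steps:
q = 60481729/22500 (q = (-127*1/150 - 51)² = (-127/150 - 51)² = (-7777/150)² = 60481729/22500 ≈ 2688.1)
1/q = 1/(60481729/22500) = 22500/60481729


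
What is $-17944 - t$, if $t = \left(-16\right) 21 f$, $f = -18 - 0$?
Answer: $-23992$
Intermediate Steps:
$f = -18$ ($f = -18 + 0 = -18$)
$t = 6048$ ($t = \left(-16\right) 21 \left(-18\right) = \left(-336\right) \left(-18\right) = 6048$)
$-17944 - t = -17944 - 6048 = -23992$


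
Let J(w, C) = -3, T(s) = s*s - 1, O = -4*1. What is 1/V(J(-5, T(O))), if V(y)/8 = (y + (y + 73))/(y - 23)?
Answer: -13/268 ≈ -0.048507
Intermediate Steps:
O = -4
T(s) = -1 + s**2 (T(s) = s**2 - 1 = -1 + s**2)
V(y) = 8*(73 + 2*y)/(-23 + y) (V(y) = 8*((y + (y + 73))/(y - 23)) = 8*((y + (73 + y))/(-23 + y)) = 8*((73 + 2*y)/(-23 + y)) = 8*(73 + 2*y)/(-23 + y))
1/V(J(-5, T(O))) = 1/(8*(73 + 2*(-3))/(-23 - 3)) = 1/(8*(73 - 6)/(-26)) = 1/(8*(-1/26)*67) = 1/(-268/13) = -13/268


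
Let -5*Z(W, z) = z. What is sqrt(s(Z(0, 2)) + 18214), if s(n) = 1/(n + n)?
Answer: sqrt(72851)/2 ≈ 134.95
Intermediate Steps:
Z(W, z) = -z/5
s(n) = 1/(2*n)
sqrt(s(Z(0, 2)) + 18214) = sqrt(1/(2*((-1/5*2))) + 18214) = sqrt(1/(2*(-2/5)) + 18214) = sqrt((1/2)*(-5/2) + 18214) = sqrt(-5/4 + 18214) = sqrt(72851/4) = sqrt(72851)/2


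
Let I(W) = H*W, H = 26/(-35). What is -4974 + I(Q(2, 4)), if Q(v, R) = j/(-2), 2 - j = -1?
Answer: -174051/35 ≈ -4972.9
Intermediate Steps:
j = 3 (j = 2 - 1*(-1) = 2 + 1 = 3)
H = -26/35 (H = 26*(-1/35) = -26/35 ≈ -0.74286)
Q(v, R) = -3/2 (Q(v, R) = 3/(-2) = 3*(-½) = -3/2)
I(W) = -26*W/35
-4974 + I(Q(2, 4)) = -4974 - 26/35*(-3/2) = -4974 + 39/35 = -174051/35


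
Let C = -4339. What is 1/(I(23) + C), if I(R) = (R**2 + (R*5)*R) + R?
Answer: -1/1142 ≈ -0.00087566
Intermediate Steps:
I(R) = R + 6*R**2 (I(R) = (R**2 + (5*R)*R) + R = (R**2 + 5*R**2) + R = 6*R**2 + R = R + 6*R**2)
1/(I(23) + C) = 1/(23*(1 + 6*23) - 4339) = 1/(23*(1 + 138) - 4339) = 1/(23*139 - 4339) = 1/(3197 - 4339) = 1/(-1142) = -1/1142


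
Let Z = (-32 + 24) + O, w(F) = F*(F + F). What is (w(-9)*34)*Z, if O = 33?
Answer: 137700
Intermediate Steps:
w(F) = 2*F² (w(F) = F*(2*F) = 2*F²)
Z = 25 (Z = (-32 + 24) + 33 = -8 + 33 = 25)
(w(-9)*34)*Z = ((2*(-9)²)*34)*25 = ((2*81)*34)*25 = (162*34)*25 = 5508*25 = 137700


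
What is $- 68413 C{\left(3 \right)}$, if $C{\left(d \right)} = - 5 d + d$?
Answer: $820956$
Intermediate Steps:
$C{\left(d \right)} = - 4 d$
$- 68413 C{\left(3 \right)} = - 68413 \left(\left(-4\right) 3\right) = \left(-68413\right) \left(-12\right) = 820956$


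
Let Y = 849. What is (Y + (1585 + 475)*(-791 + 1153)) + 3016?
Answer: 749585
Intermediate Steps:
(Y + (1585 + 475)*(-791 + 1153)) + 3016 = (849 + (1585 + 475)*(-791 + 1153)) + 3016 = (849 + 2060*362) + 3016 = (849 + 745720) + 3016 = 746569 + 3016 = 749585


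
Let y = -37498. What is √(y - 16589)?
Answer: 11*I*√447 ≈ 232.57*I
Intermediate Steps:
√(y - 16589) = √(-37498 - 16589) = √(-54087) = 11*I*√447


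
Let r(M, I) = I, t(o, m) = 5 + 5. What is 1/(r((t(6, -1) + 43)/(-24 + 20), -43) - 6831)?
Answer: -1/6874 ≈ -0.00014548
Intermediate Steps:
t(o, m) = 10
1/(r((t(6, -1) + 43)/(-24 + 20), -43) - 6831) = 1/(-43 - 6831) = 1/(-6874) = -1/6874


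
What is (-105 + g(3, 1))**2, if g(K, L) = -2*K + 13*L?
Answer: 9604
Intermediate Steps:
(-105 + g(3, 1))**2 = (-105 + (-2*3 + 13*1))**2 = (-105 + (-6 + 13))**2 = (-105 + 7)**2 = (-98)**2 = 9604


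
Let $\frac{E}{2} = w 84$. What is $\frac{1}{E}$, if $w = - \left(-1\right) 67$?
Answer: $\frac{1}{11256} \approx 8.8842 \cdot 10^{-5}$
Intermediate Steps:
$w = 67$ ($w = \left(-1\right) \left(-67\right) = 67$)
$E = 11256$ ($E = 2 \cdot 67 \cdot 84 = 2 \cdot 5628 = 11256$)
$\frac{1}{E} = \frac{1}{11256}$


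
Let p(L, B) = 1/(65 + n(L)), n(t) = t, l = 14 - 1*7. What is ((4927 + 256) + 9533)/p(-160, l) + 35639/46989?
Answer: -289389983/207 ≈ -1.3980e+6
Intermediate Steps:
l = 7 (l = 14 - 7 = 7)
p(L, B) = 1/(65 + L)
((4927 + 256) + 9533)/p(-160, l) + 35639/46989 = ((4927 + 256) + 9533)/(1/(65 - 160)) + 35639/46989 = (5183 + 9533)/(1/(-95)) + 35639*(1/46989) = 14716/(-1/95) + 157/207 = 14716*(-95) + 157/207 = -1398020 + 157/207 = -289389983/207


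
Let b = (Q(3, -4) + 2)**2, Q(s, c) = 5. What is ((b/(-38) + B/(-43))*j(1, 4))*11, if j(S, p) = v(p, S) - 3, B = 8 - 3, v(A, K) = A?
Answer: -25267/1634 ≈ -15.463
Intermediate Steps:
b = 49 (b = (5 + 2)**2 = 7**2 = 49)
B = 5
j(S, p) = -3 + p (j(S, p) = p - 3 = -3 + p)
((b/(-38) + B/(-43))*j(1, 4))*11 = ((49/(-38) + 5/(-43))*(-3 + 4))*11 = ((49*(-1/38) + 5*(-1/43))*1)*11 = ((-49/38 - 5/43)*1)*11 = -2297/1634*1*11 = -2297/1634*11 = -25267/1634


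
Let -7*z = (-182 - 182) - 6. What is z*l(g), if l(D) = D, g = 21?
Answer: 1110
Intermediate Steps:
z = 370/7 (z = -((-182 - 182) - 6)/7 = -(-364 - 6)/7 = -⅐*(-370) = 370/7 ≈ 52.857)
z*l(g) = (370/7)*21 = 1110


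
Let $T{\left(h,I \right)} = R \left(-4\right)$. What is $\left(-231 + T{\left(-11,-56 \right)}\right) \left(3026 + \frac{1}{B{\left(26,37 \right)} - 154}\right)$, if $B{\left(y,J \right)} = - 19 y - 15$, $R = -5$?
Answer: $- \frac{423316007}{663} \approx -6.3849 \cdot 10^{5}$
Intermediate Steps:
$B{\left(y,J \right)} = -15 - 19 y$
$T{\left(h,I \right)} = 20$ ($T{\left(h,I \right)} = \left(-5\right) \left(-4\right) = 20$)
$\left(-231 + T{\left(-11,-56 \right)}\right) \left(3026 + \frac{1}{B{\left(26,37 \right)} - 154}\right) = \left(-231 + 20\right) \left(3026 + \frac{1}{\left(-15 - 494\right) - 154}\right) = - 211 \left(3026 + \frac{1}{\left(-15 - 494\right) - 154}\right) = - 211 \left(3026 + \frac{1}{-509 - 154}\right) = - 211 \left(3026 + \frac{1}{-663}\right) = - 211 \left(3026 - \frac{1}{663}\right) = \left(-211\right) \frac{2006237}{663} = - \frac{423316007}{663}$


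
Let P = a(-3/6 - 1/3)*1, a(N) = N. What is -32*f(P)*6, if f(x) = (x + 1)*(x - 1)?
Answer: 176/3 ≈ 58.667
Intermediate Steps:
P = -5/6 (P = (-3/6 - 1/3)*1 = (-3*1/6 - 1*1/3)*1 = (-1/2 - 1/3)*1 = -5/6*1 = -5/6 ≈ -0.83333)
f(x) = (1 + x)*(-1 + x)
-32*f(P)*6 = -32*(-1 + (-5/6)**2)*6 = -32*(-1 + 25/36)*6 = -32*(-11/36)*6 = (88/9)*6 = 176/3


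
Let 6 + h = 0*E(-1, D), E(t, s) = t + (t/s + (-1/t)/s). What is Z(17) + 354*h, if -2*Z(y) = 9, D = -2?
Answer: -4257/2 ≈ -2128.5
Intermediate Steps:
Z(y) = -9/2 (Z(y) = -½*9 = -9/2)
E(t, s) = t + t/s - 1/(s*t) (E(t, s) = t + (t/s - 1/(s*t)) = t + t/s - 1/(s*t))
h = -6 (h = -6 + 0*(-1 - 1/(-2) - 1/(-2*(-1))) = -6 + 0*(-1 - 1*(-½) - 1*(-½)*(-1)) = -6 + 0*(-1 + ½ - ½) = -6 + 0*(-1) = -6 + 0 = -6)
Z(17) + 354*h = -9/2 + 354*(-6) = -9/2 - 2124 = -4257/2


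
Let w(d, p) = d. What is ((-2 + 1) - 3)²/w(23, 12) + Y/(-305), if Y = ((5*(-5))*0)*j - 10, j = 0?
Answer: 1022/1403 ≈ 0.72844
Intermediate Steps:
Y = -10 (Y = ((5*(-5))*0)*0 - 10 = -25*0*0 - 10 = 0*0 - 10 = 0 - 10 = -10)
((-2 + 1) - 3)²/w(23, 12) + Y/(-305) = ((-2 + 1) - 3)²/23 - 10/(-305) = (-1 - 3)²*(1/23) - 10*(-1/305) = (-4)²*(1/23) + 2/61 = 16*(1/23) + 2/61 = 16/23 + 2/61 = 1022/1403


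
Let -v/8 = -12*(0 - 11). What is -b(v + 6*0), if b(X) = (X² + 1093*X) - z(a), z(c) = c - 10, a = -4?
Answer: 39058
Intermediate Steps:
z(c) = -10 + c
v = -1056 (v = -(-96)*(0 - 11) = -(-96)*(-11) = -8*132 = -1056)
b(X) = 14 + X² + 1093*X (b(X) = (X² + 1093*X) - (-10 - 4) = (X² + 1093*X) - 1*(-14) = (X² + 1093*X) + 14 = 14 + X² + 1093*X)
-b(v + 6*0) = -(14 + (-1056 + 6*0)² + 1093*(-1056 + 6*0)) = -(14 + (-1056 + 0)² + 1093*(-1056 + 0)) = -(14 + (-1056)² + 1093*(-1056)) = -(14 + 1115136 - 1154208) = -1*(-39058) = 39058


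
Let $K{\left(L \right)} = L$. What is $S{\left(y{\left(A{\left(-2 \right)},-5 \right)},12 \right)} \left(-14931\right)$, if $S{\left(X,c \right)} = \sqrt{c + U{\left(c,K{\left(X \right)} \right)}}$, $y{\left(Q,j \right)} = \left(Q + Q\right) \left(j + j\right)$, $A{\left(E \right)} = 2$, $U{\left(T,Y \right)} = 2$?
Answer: $- 14931 \sqrt{14} \approx -55867.0$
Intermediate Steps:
$y{\left(Q,j \right)} = 4 Q j$ ($y{\left(Q,j \right)} = 2 Q 2 j = 4 Q j$)
$S{\left(X,c \right)} = \sqrt{2 + c}$ ($S{\left(X,c \right)} = \sqrt{c + 2} = \sqrt{2 + c}$)
$S{\left(y{\left(A{\left(-2 \right)},-5 \right)},12 \right)} \left(-14931\right) = \sqrt{2 + 12} \left(-14931\right) = \sqrt{14} \left(-14931\right) = - 14931 \sqrt{14}$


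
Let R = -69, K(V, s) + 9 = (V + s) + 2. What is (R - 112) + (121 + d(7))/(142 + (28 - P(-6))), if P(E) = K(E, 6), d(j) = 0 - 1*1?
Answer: -10639/59 ≈ -180.32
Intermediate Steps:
d(j) = -1 (d(j) = 0 - 1 = -1)
K(V, s) = -7 + V + s (K(V, s) = -9 + ((V + s) + 2) = -9 + (2 + V + s) = -7 + V + s)
P(E) = -1 + E (P(E) = -7 + E + 6 = -1 + E)
(R - 112) + (121 + d(7))/(142 + (28 - P(-6))) = (-69 - 112) + (121 - 1)/(142 + (28 - (-1 - 6))) = -181 + 120/(142 + (28 - 1*(-7))) = -181 + 120/(142 + (28 + 7)) = -181 + 120/(142 + 35) = -181 + 120/177 = -181 + 120*(1/177) = -181 + 40/59 = -10639/59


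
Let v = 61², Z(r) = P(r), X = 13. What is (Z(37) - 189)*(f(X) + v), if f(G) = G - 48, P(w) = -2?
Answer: -704026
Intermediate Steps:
Z(r) = -2
v = 3721
f(G) = -48 + G
(Z(37) - 189)*(f(X) + v) = (-2 - 189)*((-48 + 13) + 3721) = -191*(-35 + 3721) = -191*3686 = -704026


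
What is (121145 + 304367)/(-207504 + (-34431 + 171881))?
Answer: -212756/35027 ≈ -6.0741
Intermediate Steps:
(121145 + 304367)/(-207504 + (-34431 + 171881)) = 425512/(-207504 + 137450) = 425512/(-70054) = 425512*(-1/70054) = -212756/35027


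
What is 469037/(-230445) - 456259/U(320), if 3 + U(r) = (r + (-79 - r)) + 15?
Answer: 105111179776/15439815 ≈ 6807.8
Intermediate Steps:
U(r) = -67 (U(r) = -3 + ((r + (-79 - r)) + 15) = -3 + (-79 + 15) = -3 - 64 = -67)
469037/(-230445) - 456259/U(320) = 469037/(-230445) - 456259/(-67) = 469037*(-1/230445) - 456259*(-1/67) = -469037/230445 + 456259/67 = 105111179776/15439815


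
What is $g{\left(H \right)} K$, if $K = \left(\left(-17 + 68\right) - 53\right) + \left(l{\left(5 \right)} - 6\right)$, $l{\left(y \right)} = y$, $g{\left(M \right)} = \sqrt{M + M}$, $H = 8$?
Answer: $-12$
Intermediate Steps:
$g{\left(M \right)} = \sqrt{2} \sqrt{M}$ ($g{\left(M \right)} = \sqrt{2 M} = \sqrt{2} \sqrt{M}$)
$K = -3$ ($K = \left(\left(-17 + 68\right) - 53\right) + \left(5 - 6\right) = \left(51 - 53\right) + \left(5 - 6\right) = -2 - 1 = -3$)
$g{\left(H \right)} K = \sqrt{2} \sqrt{8} \left(-3\right) = \sqrt{2} \cdot 2 \sqrt{2} \left(-3\right) = 4 \left(-3\right) = -12$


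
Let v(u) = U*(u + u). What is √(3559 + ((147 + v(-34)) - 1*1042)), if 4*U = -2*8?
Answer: 2*√734 ≈ 54.185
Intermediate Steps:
U = -4 (U = (-2*8)/4 = (¼)*(-16) = -4)
v(u) = -8*u (v(u) = -4*(u + u) = -8*u)
√(3559 + ((147 + v(-34)) - 1*1042)) = √(3559 + ((147 - 8*(-34)) - 1*1042)) = √(3559 + ((147 + 272) - 1042)) = √(3559 + (419 - 1042)) = √(3559 - 623) = √2936 = 2*√734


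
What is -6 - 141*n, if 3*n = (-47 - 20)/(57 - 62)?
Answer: -3179/5 ≈ -635.80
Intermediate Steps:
n = 67/15 (n = ((-47 - 20)/(57 - 62))/3 = (-67/(-5))/3 = (-67*(-⅕))/3 = (⅓)*(67/5) = 67/15 ≈ 4.4667)
-6 - 141*n = -6 - 141*67/15 = -6 - 3149/5 = -3179/5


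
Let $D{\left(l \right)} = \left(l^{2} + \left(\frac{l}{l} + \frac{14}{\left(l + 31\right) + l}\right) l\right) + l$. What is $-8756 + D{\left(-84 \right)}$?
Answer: $- \frac{254740}{137} \approx -1859.4$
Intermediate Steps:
$D{\left(l \right)} = l + l^{2} + l \left(1 + \frac{14}{31 + 2 l}\right)$ ($D{\left(l \right)} = \left(l^{2} + \left(1 + \frac{14}{\left(31 + l\right) + l}\right) l\right) + l = \left(l^{2} + \left(1 + \frac{14}{31 + 2 l}\right) l\right) + l = \left(l^{2} + l \left(1 + \frac{14}{31 + 2 l}\right)\right) + l = l + l^{2} + l \left(1 + \frac{14}{31 + 2 l}\right)$)
$-8756 + D{\left(-84 \right)} = -8756 - \frac{84 \left(76 + 2 \left(-84\right)^{2} + 35 \left(-84\right)\right)}{31 + 2 \left(-84\right)} = -8756 - \frac{84 \left(76 + 2 \cdot 7056 - 2940\right)}{31 - 168} = -8756 - \frac{84 \left(76 + 14112 - 2940\right)}{-137} = -8756 - \left(- \frac{84}{137}\right) 11248 = -8756 + \frac{944832}{137} = - \frac{254740}{137}$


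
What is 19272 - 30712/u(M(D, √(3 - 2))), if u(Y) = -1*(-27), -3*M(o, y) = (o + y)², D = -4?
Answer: 489632/27 ≈ 18135.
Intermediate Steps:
M(o, y) = -(o + y)²/3
u(Y) = 27
19272 - 30712/u(M(D, √(3 - 2))) = 19272 - 30712/27 = 489632/27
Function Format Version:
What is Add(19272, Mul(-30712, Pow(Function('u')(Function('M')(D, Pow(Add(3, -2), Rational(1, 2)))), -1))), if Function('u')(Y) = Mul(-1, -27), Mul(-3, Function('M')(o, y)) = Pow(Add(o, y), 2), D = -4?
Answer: Rational(489632, 27) ≈ 18135.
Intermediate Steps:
Function('M')(o, y) = Mul(Rational(-1, 3), Pow(Add(o, y), 2))
Function('u')(Y) = 27
Add(19272, Mul(-30712, Pow(Function('u')(Function('M')(D, Pow(Add(3, -2), Rational(1, 2)))), -1))) = Add(19272, Mul(-30712, Pow(27, -1))) = Add(19272, Mul(-30712, Rational(1, 27))) = Add(19272, Rational(-30712, 27)) = Rational(489632, 27)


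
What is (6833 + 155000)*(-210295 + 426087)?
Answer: 34922266736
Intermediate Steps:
(6833 + 155000)*(-210295 + 426087) = 161833*215792 = 34922266736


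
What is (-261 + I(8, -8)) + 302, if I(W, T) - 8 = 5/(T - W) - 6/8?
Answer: 767/16 ≈ 47.938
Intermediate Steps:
I(W, T) = 29/4 + 5/(T - W) (I(W, T) = 8 + (5/(T - W) - 6/8) = 8 + (5/(T - W) - 6*1/8) = 8 + (5/(T - W) - 3/4) = 8 + (-3/4 + 5/(T - W)) = 29/4 + 5/(T - W))
(-261 + I(8, -8)) + 302 = (-261 + (20 - 29*8 + 29*(-8))/(4*(-8 - 1*8))) + 302 = (-261 + (20 - 232 - 232)/(4*(-8 - 8))) + 302 = (-261 + (1/4)*(-444)/(-16)) + 302 = (-261 + (1/4)*(-1/16)*(-444)) + 302 = (-261 + 111/16) + 302 = -4065/16 + 302 = 767/16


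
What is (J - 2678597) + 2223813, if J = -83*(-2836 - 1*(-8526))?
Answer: -927054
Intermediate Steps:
J = -472270 (J = -83*(-2836 + 8526) = -83*5690 = -472270)
(J - 2678597) + 2223813 = (-472270 - 2678597) + 2223813 = -3150867 + 2223813 = -927054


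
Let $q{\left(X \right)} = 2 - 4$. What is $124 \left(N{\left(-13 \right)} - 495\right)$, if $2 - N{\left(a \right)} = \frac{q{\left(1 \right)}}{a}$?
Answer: $- \frac{794964}{13} \approx -61151.0$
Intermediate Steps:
$q{\left(X \right)} = -2$ ($q{\left(X \right)} = 2 - 4 = -2$)
$N{\left(a \right)} = 2 + \frac{2}{a}$ ($N{\left(a \right)} = 2 - - \frac{2}{a} = 2 + \frac{2}{a}$)
$124 \left(N{\left(-13 \right)} - 495\right) = 124 \left(\left(2 + \frac{2}{-13}\right) - 495\right) = 124 \left(\left(2 + 2 \left(- \frac{1}{13}\right)\right) - 495\right) = 124 \left(\left(2 - \frac{2}{13}\right) - 495\right) = 124 \left(\frac{24}{13} - 495\right) = 124 \left(- \frac{6411}{13}\right) = - \frac{794964}{13}$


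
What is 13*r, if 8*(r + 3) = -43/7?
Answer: -2743/56 ≈ -48.982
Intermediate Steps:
r = -211/56 (r = -3 + (-43/7)/8 = -3 + (-43*⅐)/8 = -3 + (⅛)*(-43/7) = -3 - 43/56 = -211/56 ≈ -3.7679)
13*r = 13*(-211/56) = -2743/56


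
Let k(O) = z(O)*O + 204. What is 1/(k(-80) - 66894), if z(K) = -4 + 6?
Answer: -1/66850 ≈ -1.4959e-5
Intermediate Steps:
z(K) = 2
k(O) = 204 + 2*O (k(O) = 2*O + 204 = 204 + 2*O)
1/(k(-80) - 66894) = 1/((204 + 2*(-80)) - 66894) = 1/((204 - 160) - 66894) = 1/(44 - 66894) = 1/(-66850) = -1/66850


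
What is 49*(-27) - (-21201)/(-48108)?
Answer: -21222695/16036 ≈ -1323.4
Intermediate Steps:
49*(-27) - (-21201)/(-48108) = -1323 - (-21201)*(-1)/48108 = -1323 - 1*7067/16036 = -1323 - 7067/16036 = -21222695/16036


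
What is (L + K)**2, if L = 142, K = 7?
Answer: 22201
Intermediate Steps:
(L + K)**2 = (142 + 7)**2 = 149**2 = 22201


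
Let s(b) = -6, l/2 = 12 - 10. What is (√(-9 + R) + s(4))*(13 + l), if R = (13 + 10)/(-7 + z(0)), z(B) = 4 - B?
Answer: -102 + 85*I*√6/3 ≈ -102.0 + 69.402*I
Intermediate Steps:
l = 4 (l = 2*(12 - 10) = 2*2 = 4)
R = -23/3 (R = (13 + 10)/(-7 + (4 - 1*0)) = 23/(-7 + (4 + 0)) = 23/(-7 + 4) = 23/(-3) = 23*(-⅓) = -23/3 ≈ -7.6667)
(√(-9 + R) + s(4))*(13 + l) = (√(-9 - 23/3) - 6)*(13 + 4) = (√(-50/3) - 6)*17 = (5*I*√6/3 - 6)*17 = (-6 + 5*I*√6/3)*17 = -102 + 85*I*√6/3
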